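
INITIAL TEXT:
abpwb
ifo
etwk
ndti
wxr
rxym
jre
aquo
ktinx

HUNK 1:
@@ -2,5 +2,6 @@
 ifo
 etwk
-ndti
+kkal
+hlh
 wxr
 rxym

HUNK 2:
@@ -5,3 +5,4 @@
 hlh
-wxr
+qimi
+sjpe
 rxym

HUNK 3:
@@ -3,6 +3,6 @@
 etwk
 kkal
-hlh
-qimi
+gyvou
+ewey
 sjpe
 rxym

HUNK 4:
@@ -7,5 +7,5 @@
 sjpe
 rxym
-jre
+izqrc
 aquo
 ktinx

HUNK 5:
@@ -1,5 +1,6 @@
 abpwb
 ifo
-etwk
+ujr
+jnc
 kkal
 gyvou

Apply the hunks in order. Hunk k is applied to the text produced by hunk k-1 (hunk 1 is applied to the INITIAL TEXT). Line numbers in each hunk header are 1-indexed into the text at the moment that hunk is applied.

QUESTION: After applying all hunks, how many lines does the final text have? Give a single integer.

Answer: 12

Derivation:
Hunk 1: at line 2 remove [ndti] add [kkal,hlh] -> 10 lines: abpwb ifo etwk kkal hlh wxr rxym jre aquo ktinx
Hunk 2: at line 5 remove [wxr] add [qimi,sjpe] -> 11 lines: abpwb ifo etwk kkal hlh qimi sjpe rxym jre aquo ktinx
Hunk 3: at line 3 remove [hlh,qimi] add [gyvou,ewey] -> 11 lines: abpwb ifo etwk kkal gyvou ewey sjpe rxym jre aquo ktinx
Hunk 4: at line 7 remove [jre] add [izqrc] -> 11 lines: abpwb ifo etwk kkal gyvou ewey sjpe rxym izqrc aquo ktinx
Hunk 5: at line 1 remove [etwk] add [ujr,jnc] -> 12 lines: abpwb ifo ujr jnc kkal gyvou ewey sjpe rxym izqrc aquo ktinx
Final line count: 12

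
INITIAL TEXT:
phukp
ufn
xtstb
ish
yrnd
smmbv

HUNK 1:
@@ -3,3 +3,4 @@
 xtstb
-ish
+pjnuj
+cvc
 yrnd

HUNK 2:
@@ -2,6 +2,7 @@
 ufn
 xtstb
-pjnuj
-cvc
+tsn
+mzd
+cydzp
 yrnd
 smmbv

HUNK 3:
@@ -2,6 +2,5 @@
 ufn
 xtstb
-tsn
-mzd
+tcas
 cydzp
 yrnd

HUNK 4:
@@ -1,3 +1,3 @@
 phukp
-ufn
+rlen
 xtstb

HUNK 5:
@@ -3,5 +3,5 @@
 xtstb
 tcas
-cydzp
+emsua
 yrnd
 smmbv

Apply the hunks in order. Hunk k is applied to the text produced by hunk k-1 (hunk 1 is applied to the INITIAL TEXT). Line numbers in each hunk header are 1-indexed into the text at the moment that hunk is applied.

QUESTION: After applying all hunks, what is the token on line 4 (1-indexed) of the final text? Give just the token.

Hunk 1: at line 3 remove [ish] add [pjnuj,cvc] -> 7 lines: phukp ufn xtstb pjnuj cvc yrnd smmbv
Hunk 2: at line 2 remove [pjnuj,cvc] add [tsn,mzd,cydzp] -> 8 lines: phukp ufn xtstb tsn mzd cydzp yrnd smmbv
Hunk 3: at line 2 remove [tsn,mzd] add [tcas] -> 7 lines: phukp ufn xtstb tcas cydzp yrnd smmbv
Hunk 4: at line 1 remove [ufn] add [rlen] -> 7 lines: phukp rlen xtstb tcas cydzp yrnd smmbv
Hunk 5: at line 3 remove [cydzp] add [emsua] -> 7 lines: phukp rlen xtstb tcas emsua yrnd smmbv
Final line 4: tcas

Answer: tcas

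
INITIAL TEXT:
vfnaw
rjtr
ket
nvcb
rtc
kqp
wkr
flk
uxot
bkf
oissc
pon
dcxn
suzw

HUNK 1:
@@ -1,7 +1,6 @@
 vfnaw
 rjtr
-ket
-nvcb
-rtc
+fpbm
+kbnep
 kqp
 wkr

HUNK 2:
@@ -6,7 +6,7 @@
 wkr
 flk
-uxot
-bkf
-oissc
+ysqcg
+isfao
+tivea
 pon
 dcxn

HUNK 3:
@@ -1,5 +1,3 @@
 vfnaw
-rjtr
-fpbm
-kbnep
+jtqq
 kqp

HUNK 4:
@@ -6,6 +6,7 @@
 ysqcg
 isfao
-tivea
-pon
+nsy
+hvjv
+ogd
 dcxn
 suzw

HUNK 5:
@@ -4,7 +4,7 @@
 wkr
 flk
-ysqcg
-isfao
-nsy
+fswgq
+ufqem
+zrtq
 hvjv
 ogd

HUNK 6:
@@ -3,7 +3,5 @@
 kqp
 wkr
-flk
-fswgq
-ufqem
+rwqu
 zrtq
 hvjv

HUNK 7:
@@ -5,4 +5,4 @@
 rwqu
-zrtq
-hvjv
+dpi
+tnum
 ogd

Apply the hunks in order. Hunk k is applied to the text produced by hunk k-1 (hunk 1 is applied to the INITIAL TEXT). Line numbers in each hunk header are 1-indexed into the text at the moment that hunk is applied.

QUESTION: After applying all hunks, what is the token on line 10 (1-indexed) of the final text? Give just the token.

Hunk 1: at line 1 remove [ket,nvcb,rtc] add [fpbm,kbnep] -> 13 lines: vfnaw rjtr fpbm kbnep kqp wkr flk uxot bkf oissc pon dcxn suzw
Hunk 2: at line 6 remove [uxot,bkf,oissc] add [ysqcg,isfao,tivea] -> 13 lines: vfnaw rjtr fpbm kbnep kqp wkr flk ysqcg isfao tivea pon dcxn suzw
Hunk 3: at line 1 remove [rjtr,fpbm,kbnep] add [jtqq] -> 11 lines: vfnaw jtqq kqp wkr flk ysqcg isfao tivea pon dcxn suzw
Hunk 4: at line 6 remove [tivea,pon] add [nsy,hvjv,ogd] -> 12 lines: vfnaw jtqq kqp wkr flk ysqcg isfao nsy hvjv ogd dcxn suzw
Hunk 5: at line 4 remove [ysqcg,isfao,nsy] add [fswgq,ufqem,zrtq] -> 12 lines: vfnaw jtqq kqp wkr flk fswgq ufqem zrtq hvjv ogd dcxn suzw
Hunk 6: at line 3 remove [flk,fswgq,ufqem] add [rwqu] -> 10 lines: vfnaw jtqq kqp wkr rwqu zrtq hvjv ogd dcxn suzw
Hunk 7: at line 5 remove [zrtq,hvjv] add [dpi,tnum] -> 10 lines: vfnaw jtqq kqp wkr rwqu dpi tnum ogd dcxn suzw
Final line 10: suzw

Answer: suzw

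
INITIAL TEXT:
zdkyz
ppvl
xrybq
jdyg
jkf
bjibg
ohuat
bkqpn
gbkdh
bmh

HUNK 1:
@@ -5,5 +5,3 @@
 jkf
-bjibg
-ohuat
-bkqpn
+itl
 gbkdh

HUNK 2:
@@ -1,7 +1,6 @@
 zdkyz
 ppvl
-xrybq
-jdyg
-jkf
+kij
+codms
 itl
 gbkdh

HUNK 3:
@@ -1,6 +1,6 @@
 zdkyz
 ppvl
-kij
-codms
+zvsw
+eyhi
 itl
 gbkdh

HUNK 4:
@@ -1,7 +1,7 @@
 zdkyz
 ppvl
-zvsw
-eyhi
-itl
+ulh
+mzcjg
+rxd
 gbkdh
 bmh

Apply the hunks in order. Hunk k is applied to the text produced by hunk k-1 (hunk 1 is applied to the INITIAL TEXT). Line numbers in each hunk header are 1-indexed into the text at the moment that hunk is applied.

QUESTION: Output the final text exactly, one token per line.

Hunk 1: at line 5 remove [bjibg,ohuat,bkqpn] add [itl] -> 8 lines: zdkyz ppvl xrybq jdyg jkf itl gbkdh bmh
Hunk 2: at line 1 remove [xrybq,jdyg,jkf] add [kij,codms] -> 7 lines: zdkyz ppvl kij codms itl gbkdh bmh
Hunk 3: at line 1 remove [kij,codms] add [zvsw,eyhi] -> 7 lines: zdkyz ppvl zvsw eyhi itl gbkdh bmh
Hunk 4: at line 1 remove [zvsw,eyhi,itl] add [ulh,mzcjg,rxd] -> 7 lines: zdkyz ppvl ulh mzcjg rxd gbkdh bmh

Answer: zdkyz
ppvl
ulh
mzcjg
rxd
gbkdh
bmh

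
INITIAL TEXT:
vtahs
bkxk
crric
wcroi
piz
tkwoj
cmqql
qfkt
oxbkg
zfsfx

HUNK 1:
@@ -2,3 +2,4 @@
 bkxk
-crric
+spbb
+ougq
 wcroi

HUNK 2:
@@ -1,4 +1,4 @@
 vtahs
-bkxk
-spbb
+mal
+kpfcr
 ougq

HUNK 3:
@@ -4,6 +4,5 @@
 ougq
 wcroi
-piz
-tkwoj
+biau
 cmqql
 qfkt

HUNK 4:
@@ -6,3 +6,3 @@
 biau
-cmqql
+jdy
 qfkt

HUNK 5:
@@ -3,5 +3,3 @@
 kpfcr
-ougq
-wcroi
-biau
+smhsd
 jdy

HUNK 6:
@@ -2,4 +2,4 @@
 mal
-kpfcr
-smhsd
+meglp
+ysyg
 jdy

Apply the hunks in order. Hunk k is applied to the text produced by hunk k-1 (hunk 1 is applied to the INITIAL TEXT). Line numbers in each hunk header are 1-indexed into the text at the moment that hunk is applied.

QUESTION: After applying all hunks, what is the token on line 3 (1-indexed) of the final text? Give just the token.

Answer: meglp

Derivation:
Hunk 1: at line 2 remove [crric] add [spbb,ougq] -> 11 lines: vtahs bkxk spbb ougq wcroi piz tkwoj cmqql qfkt oxbkg zfsfx
Hunk 2: at line 1 remove [bkxk,spbb] add [mal,kpfcr] -> 11 lines: vtahs mal kpfcr ougq wcroi piz tkwoj cmqql qfkt oxbkg zfsfx
Hunk 3: at line 4 remove [piz,tkwoj] add [biau] -> 10 lines: vtahs mal kpfcr ougq wcroi biau cmqql qfkt oxbkg zfsfx
Hunk 4: at line 6 remove [cmqql] add [jdy] -> 10 lines: vtahs mal kpfcr ougq wcroi biau jdy qfkt oxbkg zfsfx
Hunk 5: at line 3 remove [ougq,wcroi,biau] add [smhsd] -> 8 lines: vtahs mal kpfcr smhsd jdy qfkt oxbkg zfsfx
Hunk 6: at line 2 remove [kpfcr,smhsd] add [meglp,ysyg] -> 8 lines: vtahs mal meglp ysyg jdy qfkt oxbkg zfsfx
Final line 3: meglp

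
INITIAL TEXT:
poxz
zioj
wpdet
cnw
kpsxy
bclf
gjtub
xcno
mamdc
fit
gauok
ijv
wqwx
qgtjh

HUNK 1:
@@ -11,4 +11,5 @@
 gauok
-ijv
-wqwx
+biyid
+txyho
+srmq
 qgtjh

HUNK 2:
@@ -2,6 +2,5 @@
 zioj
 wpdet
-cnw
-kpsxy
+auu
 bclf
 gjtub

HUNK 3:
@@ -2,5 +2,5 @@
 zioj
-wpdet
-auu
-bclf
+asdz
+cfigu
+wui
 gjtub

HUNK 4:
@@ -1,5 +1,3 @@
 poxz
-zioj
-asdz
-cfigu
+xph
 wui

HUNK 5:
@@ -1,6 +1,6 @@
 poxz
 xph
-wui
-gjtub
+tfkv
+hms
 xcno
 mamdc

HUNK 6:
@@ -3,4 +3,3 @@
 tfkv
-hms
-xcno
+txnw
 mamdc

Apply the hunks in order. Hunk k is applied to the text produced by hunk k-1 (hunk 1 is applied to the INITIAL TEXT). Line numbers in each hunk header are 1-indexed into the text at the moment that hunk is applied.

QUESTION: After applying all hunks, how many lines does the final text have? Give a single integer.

Hunk 1: at line 11 remove [ijv,wqwx] add [biyid,txyho,srmq] -> 15 lines: poxz zioj wpdet cnw kpsxy bclf gjtub xcno mamdc fit gauok biyid txyho srmq qgtjh
Hunk 2: at line 2 remove [cnw,kpsxy] add [auu] -> 14 lines: poxz zioj wpdet auu bclf gjtub xcno mamdc fit gauok biyid txyho srmq qgtjh
Hunk 3: at line 2 remove [wpdet,auu,bclf] add [asdz,cfigu,wui] -> 14 lines: poxz zioj asdz cfigu wui gjtub xcno mamdc fit gauok biyid txyho srmq qgtjh
Hunk 4: at line 1 remove [zioj,asdz,cfigu] add [xph] -> 12 lines: poxz xph wui gjtub xcno mamdc fit gauok biyid txyho srmq qgtjh
Hunk 5: at line 1 remove [wui,gjtub] add [tfkv,hms] -> 12 lines: poxz xph tfkv hms xcno mamdc fit gauok biyid txyho srmq qgtjh
Hunk 6: at line 3 remove [hms,xcno] add [txnw] -> 11 lines: poxz xph tfkv txnw mamdc fit gauok biyid txyho srmq qgtjh
Final line count: 11

Answer: 11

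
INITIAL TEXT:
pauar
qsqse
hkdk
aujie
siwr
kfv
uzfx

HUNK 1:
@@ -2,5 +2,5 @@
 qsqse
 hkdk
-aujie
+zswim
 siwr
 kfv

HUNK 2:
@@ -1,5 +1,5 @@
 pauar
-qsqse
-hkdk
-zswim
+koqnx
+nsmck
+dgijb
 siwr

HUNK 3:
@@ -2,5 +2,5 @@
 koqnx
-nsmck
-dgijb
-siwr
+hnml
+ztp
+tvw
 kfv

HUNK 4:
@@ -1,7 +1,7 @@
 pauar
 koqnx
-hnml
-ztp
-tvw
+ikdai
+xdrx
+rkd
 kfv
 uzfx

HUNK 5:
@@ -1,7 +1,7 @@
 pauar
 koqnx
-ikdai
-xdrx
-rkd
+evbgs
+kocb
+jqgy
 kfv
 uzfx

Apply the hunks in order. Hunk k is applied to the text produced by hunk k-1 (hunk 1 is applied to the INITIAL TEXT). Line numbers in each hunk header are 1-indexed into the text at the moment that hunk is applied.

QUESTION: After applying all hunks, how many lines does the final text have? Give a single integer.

Answer: 7

Derivation:
Hunk 1: at line 2 remove [aujie] add [zswim] -> 7 lines: pauar qsqse hkdk zswim siwr kfv uzfx
Hunk 2: at line 1 remove [qsqse,hkdk,zswim] add [koqnx,nsmck,dgijb] -> 7 lines: pauar koqnx nsmck dgijb siwr kfv uzfx
Hunk 3: at line 2 remove [nsmck,dgijb,siwr] add [hnml,ztp,tvw] -> 7 lines: pauar koqnx hnml ztp tvw kfv uzfx
Hunk 4: at line 1 remove [hnml,ztp,tvw] add [ikdai,xdrx,rkd] -> 7 lines: pauar koqnx ikdai xdrx rkd kfv uzfx
Hunk 5: at line 1 remove [ikdai,xdrx,rkd] add [evbgs,kocb,jqgy] -> 7 lines: pauar koqnx evbgs kocb jqgy kfv uzfx
Final line count: 7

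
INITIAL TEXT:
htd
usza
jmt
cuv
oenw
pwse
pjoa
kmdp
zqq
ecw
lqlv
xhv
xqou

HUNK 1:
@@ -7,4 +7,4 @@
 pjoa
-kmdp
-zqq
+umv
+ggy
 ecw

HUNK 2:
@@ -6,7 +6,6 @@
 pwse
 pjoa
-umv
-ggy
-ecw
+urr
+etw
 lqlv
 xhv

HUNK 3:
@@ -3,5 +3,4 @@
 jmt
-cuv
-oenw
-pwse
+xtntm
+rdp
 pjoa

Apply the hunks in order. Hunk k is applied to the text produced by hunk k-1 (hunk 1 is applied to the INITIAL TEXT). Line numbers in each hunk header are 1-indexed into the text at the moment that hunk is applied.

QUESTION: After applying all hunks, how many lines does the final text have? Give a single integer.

Hunk 1: at line 7 remove [kmdp,zqq] add [umv,ggy] -> 13 lines: htd usza jmt cuv oenw pwse pjoa umv ggy ecw lqlv xhv xqou
Hunk 2: at line 6 remove [umv,ggy,ecw] add [urr,etw] -> 12 lines: htd usza jmt cuv oenw pwse pjoa urr etw lqlv xhv xqou
Hunk 3: at line 3 remove [cuv,oenw,pwse] add [xtntm,rdp] -> 11 lines: htd usza jmt xtntm rdp pjoa urr etw lqlv xhv xqou
Final line count: 11

Answer: 11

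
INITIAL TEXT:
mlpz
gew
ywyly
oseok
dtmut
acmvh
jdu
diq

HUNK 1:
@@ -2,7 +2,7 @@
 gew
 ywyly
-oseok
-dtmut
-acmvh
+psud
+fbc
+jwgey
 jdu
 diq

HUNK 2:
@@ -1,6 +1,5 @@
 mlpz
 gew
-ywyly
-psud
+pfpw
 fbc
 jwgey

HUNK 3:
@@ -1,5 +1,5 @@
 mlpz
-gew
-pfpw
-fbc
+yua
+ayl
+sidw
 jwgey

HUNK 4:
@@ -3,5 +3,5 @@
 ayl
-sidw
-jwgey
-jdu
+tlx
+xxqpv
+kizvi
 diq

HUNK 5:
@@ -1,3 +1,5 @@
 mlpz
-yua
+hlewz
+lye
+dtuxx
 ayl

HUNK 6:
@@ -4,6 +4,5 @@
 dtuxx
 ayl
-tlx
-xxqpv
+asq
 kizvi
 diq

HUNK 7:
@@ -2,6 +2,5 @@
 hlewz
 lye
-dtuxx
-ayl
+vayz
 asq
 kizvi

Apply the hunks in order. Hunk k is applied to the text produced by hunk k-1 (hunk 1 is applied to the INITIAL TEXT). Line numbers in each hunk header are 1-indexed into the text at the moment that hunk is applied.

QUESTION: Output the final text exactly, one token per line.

Hunk 1: at line 2 remove [oseok,dtmut,acmvh] add [psud,fbc,jwgey] -> 8 lines: mlpz gew ywyly psud fbc jwgey jdu diq
Hunk 2: at line 1 remove [ywyly,psud] add [pfpw] -> 7 lines: mlpz gew pfpw fbc jwgey jdu diq
Hunk 3: at line 1 remove [gew,pfpw,fbc] add [yua,ayl,sidw] -> 7 lines: mlpz yua ayl sidw jwgey jdu diq
Hunk 4: at line 3 remove [sidw,jwgey,jdu] add [tlx,xxqpv,kizvi] -> 7 lines: mlpz yua ayl tlx xxqpv kizvi diq
Hunk 5: at line 1 remove [yua] add [hlewz,lye,dtuxx] -> 9 lines: mlpz hlewz lye dtuxx ayl tlx xxqpv kizvi diq
Hunk 6: at line 4 remove [tlx,xxqpv] add [asq] -> 8 lines: mlpz hlewz lye dtuxx ayl asq kizvi diq
Hunk 7: at line 2 remove [dtuxx,ayl] add [vayz] -> 7 lines: mlpz hlewz lye vayz asq kizvi diq

Answer: mlpz
hlewz
lye
vayz
asq
kizvi
diq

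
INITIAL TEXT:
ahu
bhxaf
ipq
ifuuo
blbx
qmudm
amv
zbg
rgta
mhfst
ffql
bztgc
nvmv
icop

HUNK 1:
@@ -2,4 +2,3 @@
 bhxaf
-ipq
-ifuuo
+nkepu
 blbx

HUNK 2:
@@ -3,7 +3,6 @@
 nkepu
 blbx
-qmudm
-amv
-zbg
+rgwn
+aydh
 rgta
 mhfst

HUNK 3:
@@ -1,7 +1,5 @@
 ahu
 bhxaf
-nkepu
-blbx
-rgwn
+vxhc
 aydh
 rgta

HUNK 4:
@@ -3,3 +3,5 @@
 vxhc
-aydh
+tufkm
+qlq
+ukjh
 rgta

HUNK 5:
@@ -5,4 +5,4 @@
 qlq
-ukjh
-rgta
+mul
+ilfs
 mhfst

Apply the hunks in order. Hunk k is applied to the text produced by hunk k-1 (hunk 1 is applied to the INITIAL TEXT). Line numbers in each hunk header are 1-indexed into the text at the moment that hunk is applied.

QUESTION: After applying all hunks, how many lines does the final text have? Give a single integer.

Hunk 1: at line 2 remove [ipq,ifuuo] add [nkepu] -> 13 lines: ahu bhxaf nkepu blbx qmudm amv zbg rgta mhfst ffql bztgc nvmv icop
Hunk 2: at line 3 remove [qmudm,amv,zbg] add [rgwn,aydh] -> 12 lines: ahu bhxaf nkepu blbx rgwn aydh rgta mhfst ffql bztgc nvmv icop
Hunk 3: at line 1 remove [nkepu,blbx,rgwn] add [vxhc] -> 10 lines: ahu bhxaf vxhc aydh rgta mhfst ffql bztgc nvmv icop
Hunk 4: at line 3 remove [aydh] add [tufkm,qlq,ukjh] -> 12 lines: ahu bhxaf vxhc tufkm qlq ukjh rgta mhfst ffql bztgc nvmv icop
Hunk 5: at line 5 remove [ukjh,rgta] add [mul,ilfs] -> 12 lines: ahu bhxaf vxhc tufkm qlq mul ilfs mhfst ffql bztgc nvmv icop
Final line count: 12

Answer: 12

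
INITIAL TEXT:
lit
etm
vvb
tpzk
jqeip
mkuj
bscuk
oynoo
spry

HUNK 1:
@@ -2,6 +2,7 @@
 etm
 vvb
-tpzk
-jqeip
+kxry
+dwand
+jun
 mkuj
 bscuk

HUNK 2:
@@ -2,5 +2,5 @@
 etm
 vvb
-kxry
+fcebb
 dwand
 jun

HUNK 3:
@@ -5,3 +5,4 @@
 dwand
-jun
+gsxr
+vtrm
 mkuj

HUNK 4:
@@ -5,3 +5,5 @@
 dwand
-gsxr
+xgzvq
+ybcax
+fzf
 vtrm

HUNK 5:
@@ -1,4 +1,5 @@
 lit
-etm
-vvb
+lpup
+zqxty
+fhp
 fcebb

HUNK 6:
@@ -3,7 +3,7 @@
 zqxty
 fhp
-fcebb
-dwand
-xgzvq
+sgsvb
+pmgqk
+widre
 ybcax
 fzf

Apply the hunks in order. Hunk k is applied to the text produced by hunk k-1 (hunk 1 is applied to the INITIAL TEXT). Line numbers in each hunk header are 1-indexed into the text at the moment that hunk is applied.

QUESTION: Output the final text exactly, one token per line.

Answer: lit
lpup
zqxty
fhp
sgsvb
pmgqk
widre
ybcax
fzf
vtrm
mkuj
bscuk
oynoo
spry

Derivation:
Hunk 1: at line 2 remove [tpzk,jqeip] add [kxry,dwand,jun] -> 10 lines: lit etm vvb kxry dwand jun mkuj bscuk oynoo spry
Hunk 2: at line 2 remove [kxry] add [fcebb] -> 10 lines: lit etm vvb fcebb dwand jun mkuj bscuk oynoo spry
Hunk 3: at line 5 remove [jun] add [gsxr,vtrm] -> 11 lines: lit etm vvb fcebb dwand gsxr vtrm mkuj bscuk oynoo spry
Hunk 4: at line 5 remove [gsxr] add [xgzvq,ybcax,fzf] -> 13 lines: lit etm vvb fcebb dwand xgzvq ybcax fzf vtrm mkuj bscuk oynoo spry
Hunk 5: at line 1 remove [etm,vvb] add [lpup,zqxty,fhp] -> 14 lines: lit lpup zqxty fhp fcebb dwand xgzvq ybcax fzf vtrm mkuj bscuk oynoo spry
Hunk 6: at line 3 remove [fcebb,dwand,xgzvq] add [sgsvb,pmgqk,widre] -> 14 lines: lit lpup zqxty fhp sgsvb pmgqk widre ybcax fzf vtrm mkuj bscuk oynoo spry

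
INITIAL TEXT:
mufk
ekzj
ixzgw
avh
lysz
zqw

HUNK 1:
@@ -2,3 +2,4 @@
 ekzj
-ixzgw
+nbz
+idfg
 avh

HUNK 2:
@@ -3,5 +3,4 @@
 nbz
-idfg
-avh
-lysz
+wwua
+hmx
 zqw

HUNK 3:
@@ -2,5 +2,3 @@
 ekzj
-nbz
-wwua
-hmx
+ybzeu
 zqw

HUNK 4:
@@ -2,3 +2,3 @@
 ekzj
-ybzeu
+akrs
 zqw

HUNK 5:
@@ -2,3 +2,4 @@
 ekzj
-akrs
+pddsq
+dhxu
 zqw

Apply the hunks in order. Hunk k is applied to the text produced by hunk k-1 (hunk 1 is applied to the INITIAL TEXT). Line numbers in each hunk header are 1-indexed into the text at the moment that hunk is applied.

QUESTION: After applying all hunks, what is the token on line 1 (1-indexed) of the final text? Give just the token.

Hunk 1: at line 2 remove [ixzgw] add [nbz,idfg] -> 7 lines: mufk ekzj nbz idfg avh lysz zqw
Hunk 2: at line 3 remove [idfg,avh,lysz] add [wwua,hmx] -> 6 lines: mufk ekzj nbz wwua hmx zqw
Hunk 3: at line 2 remove [nbz,wwua,hmx] add [ybzeu] -> 4 lines: mufk ekzj ybzeu zqw
Hunk 4: at line 2 remove [ybzeu] add [akrs] -> 4 lines: mufk ekzj akrs zqw
Hunk 5: at line 2 remove [akrs] add [pddsq,dhxu] -> 5 lines: mufk ekzj pddsq dhxu zqw
Final line 1: mufk

Answer: mufk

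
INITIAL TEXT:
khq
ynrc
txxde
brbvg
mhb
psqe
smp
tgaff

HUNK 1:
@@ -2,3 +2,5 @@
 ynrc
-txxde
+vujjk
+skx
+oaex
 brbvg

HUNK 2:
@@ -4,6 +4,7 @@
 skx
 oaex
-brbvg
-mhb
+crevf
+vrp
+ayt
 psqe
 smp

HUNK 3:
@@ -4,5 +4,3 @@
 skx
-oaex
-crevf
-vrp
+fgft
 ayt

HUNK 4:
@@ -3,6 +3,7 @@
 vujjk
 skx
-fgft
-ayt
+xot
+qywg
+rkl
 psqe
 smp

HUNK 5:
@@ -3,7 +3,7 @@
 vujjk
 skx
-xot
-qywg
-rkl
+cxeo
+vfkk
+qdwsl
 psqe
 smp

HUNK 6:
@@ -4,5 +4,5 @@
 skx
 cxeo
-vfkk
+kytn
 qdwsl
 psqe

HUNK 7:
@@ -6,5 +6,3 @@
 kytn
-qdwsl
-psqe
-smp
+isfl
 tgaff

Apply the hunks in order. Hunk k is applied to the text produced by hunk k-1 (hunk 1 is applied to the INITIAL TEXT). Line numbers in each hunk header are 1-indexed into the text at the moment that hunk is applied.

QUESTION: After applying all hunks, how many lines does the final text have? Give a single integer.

Answer: 8

Derivation:
Hunk 1: at line 2 remove [txxde] add [vujjk,skx,oaex] -> 10 lines: khq ynrc vujjk skx oaex brbvg mhb psqe smp tgaff
Hunk 2: at line 4 remove [brbvg,mhb] add [crevf,vrp,ayt] -> 11 lines: khq ynrc vujjk skx oaex crevf vrp ayt psqe smp tgaff
Hunk 3: at line 4 remove [oaex,crevf,vrp] add [fgft] -> 9 lines: khq ynrc vujjk skx fgft ayt psqe smp tgaff
Hunk 4: at line 3 remove [fgft,ayt] add [xot,qywg,rkl] -> 10 lines: khq ynrc vujjk skx xot qywg rkl psqe smp tgaff
Hunk 5: at line 3 remove [xot,qywg,rkl] add [cxeo,vfkk,qdwsl] -> 10 lines: khq ynrc vujjk skx cxeo vfkk qdwsl psqe smp tgaff
Hunk 6: at line 4 remove [vfkk] add [kytn] -> 10 lines: khq ynrc vujjk skx cxeo kytn qdwsl psqe smp tgaff
Hunk 7: at line 6 remove [qdwsl,psqe,smp] add [isfl] -> 8 lines: khq ynrc vujjk skx cxeo kytn isfl tgaff
Final line count: 8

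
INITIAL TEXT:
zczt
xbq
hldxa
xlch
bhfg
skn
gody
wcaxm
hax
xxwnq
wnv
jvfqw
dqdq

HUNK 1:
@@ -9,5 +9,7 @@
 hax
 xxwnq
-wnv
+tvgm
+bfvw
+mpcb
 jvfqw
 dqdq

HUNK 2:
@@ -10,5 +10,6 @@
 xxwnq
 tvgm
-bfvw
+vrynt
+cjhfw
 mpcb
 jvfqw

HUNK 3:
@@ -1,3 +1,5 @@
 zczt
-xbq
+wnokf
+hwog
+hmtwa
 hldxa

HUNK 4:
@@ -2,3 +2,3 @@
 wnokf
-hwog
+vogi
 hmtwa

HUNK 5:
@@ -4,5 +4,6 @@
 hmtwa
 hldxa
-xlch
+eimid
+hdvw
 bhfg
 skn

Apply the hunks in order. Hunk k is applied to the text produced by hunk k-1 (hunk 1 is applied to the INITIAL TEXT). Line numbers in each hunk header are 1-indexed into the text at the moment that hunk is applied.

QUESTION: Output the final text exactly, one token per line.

Hunk 1: at line 9 remove [wnv] add [tvgm,bfvw,mpcb] -> 15 lines: zczt xbq hldxa xlch bhfg skn gody wcaxm hax xxwnq tvgm bfvw mpcb jvfqw dqdq
Hunk 2: at line 10 remove [bfvw] add [vrynt,cjhfw] -> 16 lines: zczt xbq hldxa xlch bhfg skn gody wcaxm hax xxwnq tvgm vrynt cjhfw mpcb jvfqw dqdq
Hunk 3: at line 1 remove [xbq] add [wnokf,hwog,hmtwa] -> 18 lines: zczt wnokf hwog hmtwa hldxa xlch bhfg skn gody wcaxm hax xxwnq tvgm vrynt cjhfw mpcb jvfqw dqdq
Hunk 4: at line 2 remove [hwog] add [vogi] -> 18 lines: zczt wnokf vogi hmtwa hldxa xlch bhfg skn gody wcaxm hax xxwnq tvgm vrynt cjhfw mpcb jvfqw dqdq
Hunk 5: at line 4 remove [xlch] add [eimid,hdvw] -> 19 lines: zczt wnokf vogi hmtwa hldxa eimid hdvw bhfg skn gody wcaxm hax xxwnq tvgm vrynt cjhfw mpcb jvfqw dqdq

Answer: zczt
wnokf
vogi
hmtwa
hldxa
eimid
hdvw
bhfg
skn
gody
wcaxm
hax
xxwnq
tvgm
vrynt
cjhfw
mpcb
jvfqw
dqdq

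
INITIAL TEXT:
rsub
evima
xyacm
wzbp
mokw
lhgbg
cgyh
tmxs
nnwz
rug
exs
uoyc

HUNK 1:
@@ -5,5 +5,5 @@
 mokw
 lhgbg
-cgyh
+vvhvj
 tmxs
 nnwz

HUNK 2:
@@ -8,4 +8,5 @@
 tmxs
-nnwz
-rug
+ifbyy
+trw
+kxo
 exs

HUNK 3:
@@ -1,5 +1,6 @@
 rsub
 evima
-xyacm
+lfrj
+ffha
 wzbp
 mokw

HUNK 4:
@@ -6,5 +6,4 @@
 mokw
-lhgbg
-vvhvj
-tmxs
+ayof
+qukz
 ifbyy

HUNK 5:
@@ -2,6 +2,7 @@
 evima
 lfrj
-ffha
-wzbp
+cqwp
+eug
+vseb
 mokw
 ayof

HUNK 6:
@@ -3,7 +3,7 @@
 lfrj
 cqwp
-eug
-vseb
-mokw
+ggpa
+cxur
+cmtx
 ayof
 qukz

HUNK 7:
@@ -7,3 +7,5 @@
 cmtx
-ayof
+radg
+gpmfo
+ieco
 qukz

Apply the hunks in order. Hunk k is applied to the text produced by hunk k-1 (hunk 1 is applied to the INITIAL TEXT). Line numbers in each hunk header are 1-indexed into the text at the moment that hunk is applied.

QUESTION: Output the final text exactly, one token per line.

Answer: rsub
evima
lfrj
cqwp
ggpa
cxur
cmtx
radg
gpmfo
ieco
qukz
ifbyy
trw
kxo
exs
uoyc

Derivation:
Hunk 1: at line 5 remove [cgyh] add [vvhvj] -> 12 lines: rsub evima xyacm wzbp mokw lhgbg vvhvj tmxs nnwz rug exs uoyc
Hunk 2: at line 8 remove [nnwz,rug] add [ifbyy,trw,kxo] -> 13 lines: rsub evima xyacm wzbp mokw lhgbg vvhvj tmxs ifbyy trw kxo exs uoyc
Hunk 3: at line 1 remove [xyacm] add [lfrj,ffha] -> 14 lines: rsub evima lfrj ffha wzbp mokw lhgbg vvhvj tmxs ifbyy trw kxo exs uoyc
Hunk 4: at line 6 remove [lhgbg,vvhvj,tmxs] add [ayof,qukz] -> 13 lines: rsub evima lfrj ffha wzbp mokw ayof qukz ifbyy trw kxo exs uoyc
Hunk 5: at line 2 remove [ffha,wzbp] add [cqwp,eug,vseb] -> 14 lines: rsub evima lfrj cqwp eug vseb mokw ayof qukz ifbyy trw kxo exs uoyc
Hunk 6: at line 3 remove [eug,vseb,mokw] add [ggpa,cxur,cmtx] -> 14 lines: rsub evima lfrj cqwp ggpa cxur cmtx ayof qukz ifbyy trw kxo exs uoyc
Hunk 7: at line 7 remove [ayof] add [radg,gpmfo,ieco] -> 16 lines: rsub evima lfrj cqwp ggpa cxur cmtx radg gpmfo ieco qukz ifbyy trw kxo exs uoyc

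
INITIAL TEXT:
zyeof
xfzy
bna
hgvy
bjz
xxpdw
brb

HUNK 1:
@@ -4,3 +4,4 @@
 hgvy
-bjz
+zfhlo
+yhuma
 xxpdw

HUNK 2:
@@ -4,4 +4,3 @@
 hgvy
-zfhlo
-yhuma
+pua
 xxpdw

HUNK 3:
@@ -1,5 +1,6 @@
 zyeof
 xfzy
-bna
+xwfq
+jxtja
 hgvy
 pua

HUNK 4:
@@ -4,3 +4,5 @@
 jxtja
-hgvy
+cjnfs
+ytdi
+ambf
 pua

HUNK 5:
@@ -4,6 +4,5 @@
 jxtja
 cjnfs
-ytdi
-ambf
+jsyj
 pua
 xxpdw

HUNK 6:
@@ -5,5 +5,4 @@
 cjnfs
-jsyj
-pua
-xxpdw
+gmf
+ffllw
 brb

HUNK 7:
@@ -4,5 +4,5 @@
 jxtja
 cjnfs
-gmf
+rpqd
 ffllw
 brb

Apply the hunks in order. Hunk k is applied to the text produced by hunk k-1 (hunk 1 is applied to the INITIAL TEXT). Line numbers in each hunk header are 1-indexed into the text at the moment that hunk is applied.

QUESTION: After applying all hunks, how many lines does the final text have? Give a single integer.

Answer: 8

Derivation:
Hunk 1: at line 4 remove [bjz] add [zfhlo,yhuma] -> 8 lines: zyeof xfzy bna hgvy zfhlo yhuma xxpdw brb
Hunk 2: at line 4 remove [zfhlo,yhuma] add [pua] -> 7 lines: zyeof xfzy bna hgvy pua xxpdw brb
Hunk 3: at line 1 remove [bna] add [xwfq,jxtja] -> 8 lines: zyeof xfzy xwfq jxtja hgvy pua xxpdw brb
Hunk 4: at line 4 remove [hgvy] add [cjnfs,ytdi,ambf] -> 10 lines: zyeof xfzy xwfq jxtja cjnfs ytdi ambf pua xxpdw brb
Hunk 5: at line 4 remove [ytdi,ambf] add [jsyj] -> 9 lines: zyeof xfzy xwfq jxtja cjnfs jsyj pua xxpdw brb
Hunk 6: at line 5 remove [jsyj,pua,xxpdw] add [gmf,ffllw] -> 8 lines: zyeof xfzy xwfq jxtja cjnfs gmf ffllw brb
Hunk 7: at line 4 remove [gmf] add [rpqd] -> 8 lines: zyeof xfzy xwfq jxtja cjnfs rpqd ffllw brb
Final line count: 8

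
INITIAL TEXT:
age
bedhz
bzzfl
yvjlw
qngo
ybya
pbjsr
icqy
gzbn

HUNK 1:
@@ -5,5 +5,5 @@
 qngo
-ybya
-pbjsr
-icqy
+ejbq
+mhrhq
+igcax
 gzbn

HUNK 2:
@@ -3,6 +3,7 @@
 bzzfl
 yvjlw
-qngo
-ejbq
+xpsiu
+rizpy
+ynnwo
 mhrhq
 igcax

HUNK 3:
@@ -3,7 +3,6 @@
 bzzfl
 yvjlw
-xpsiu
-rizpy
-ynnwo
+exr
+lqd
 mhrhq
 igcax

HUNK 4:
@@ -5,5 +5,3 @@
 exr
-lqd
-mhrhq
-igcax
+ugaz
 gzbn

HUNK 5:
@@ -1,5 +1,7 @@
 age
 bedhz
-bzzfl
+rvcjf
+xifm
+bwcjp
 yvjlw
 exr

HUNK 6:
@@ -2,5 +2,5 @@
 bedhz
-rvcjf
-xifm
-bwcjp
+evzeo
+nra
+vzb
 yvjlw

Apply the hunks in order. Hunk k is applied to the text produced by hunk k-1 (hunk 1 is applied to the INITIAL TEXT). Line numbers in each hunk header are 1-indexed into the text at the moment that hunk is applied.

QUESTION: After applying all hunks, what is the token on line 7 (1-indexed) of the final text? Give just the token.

Hunk 1: at line 5 remove [ybya,pbjsr,icqy] add [ejbq,mhrhq,igcax] -> 9 lines: age bedhz bzzfl yvjlw qngo ejbq mhrhq igcax gzbn
Hunk 2: at line 3 remove [qngo,ejbq] add [xpsiu,rizpy,ynnwo] -> 10 lines: age bedhz bzzfl yvjlw xpsiu rizpy ynnwo mhrhq igcax gzbn
Hunk 3: at line 3 remove [xpsiu,rizpy,ynnwo] add [exr,lqd] -> 9 lines: age bedhz bzzfl yvjlw exr lqd mhrhq igcax gzbn
Hunk 4: at line 5 remove [lqd,mhrhq,igcax] add [ugaz] -> 7 lines: age bedhz bzzfl yvjlw exr ugaz gzbn
Hunk 5: at line 1 remove [bzzfl] add [rvcjf,xifm,bwcjp] -> 9 lines: age bedhz rvcjf xifm bwcjp yvjlw exr ugaz gzbn
Hunk 6: at line 2 remove [rvcjf,xifm,bwcjp] add [evzeo,nra,vzb] -> 9 lines: age bedhz evzeo nra vzb yvjlw exr ugaz gzbn
Final line 7: exr

Answer: exr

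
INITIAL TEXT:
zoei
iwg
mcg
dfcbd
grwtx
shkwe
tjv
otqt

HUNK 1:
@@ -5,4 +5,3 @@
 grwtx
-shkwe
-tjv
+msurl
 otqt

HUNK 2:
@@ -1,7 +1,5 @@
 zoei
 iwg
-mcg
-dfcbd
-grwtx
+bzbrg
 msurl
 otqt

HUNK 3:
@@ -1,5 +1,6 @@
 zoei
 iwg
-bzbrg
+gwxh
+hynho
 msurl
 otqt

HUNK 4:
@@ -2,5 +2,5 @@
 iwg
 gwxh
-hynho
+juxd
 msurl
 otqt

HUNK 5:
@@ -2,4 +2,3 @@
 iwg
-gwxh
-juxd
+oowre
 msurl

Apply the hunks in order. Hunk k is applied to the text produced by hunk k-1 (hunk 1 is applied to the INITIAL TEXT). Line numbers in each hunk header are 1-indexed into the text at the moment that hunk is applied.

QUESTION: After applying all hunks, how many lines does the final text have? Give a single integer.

Answer: 5

Derivation:
Hunk 1: at line 5 remove [shkwe,tjv] add [msurl] -> 7 lines: zoei iwg mcg dfcbd grwtx msurl otqt
Hunk 2: at line 1 remove [mcg,dfcbd,grwtx] add [bzbrg] -> 5 lines: zoei iwg bzbrg msurl otqt
Hunk 3: at line 1 remove [bzbrg] add [gwxh,hynho] -> 6 lines: zoei iwg gwxh hynho msurl otqt
Hunk 4: at line 2 remove [hynho] add [juxd] -> 6 lines: zoei iwg gwxh juxd msurl otqt
Hunk 5: at line 2 remove [gwxh,juxd] add [oowre] -> 5 lines: zoei iwg oowre msurl otqt
Final line count: 5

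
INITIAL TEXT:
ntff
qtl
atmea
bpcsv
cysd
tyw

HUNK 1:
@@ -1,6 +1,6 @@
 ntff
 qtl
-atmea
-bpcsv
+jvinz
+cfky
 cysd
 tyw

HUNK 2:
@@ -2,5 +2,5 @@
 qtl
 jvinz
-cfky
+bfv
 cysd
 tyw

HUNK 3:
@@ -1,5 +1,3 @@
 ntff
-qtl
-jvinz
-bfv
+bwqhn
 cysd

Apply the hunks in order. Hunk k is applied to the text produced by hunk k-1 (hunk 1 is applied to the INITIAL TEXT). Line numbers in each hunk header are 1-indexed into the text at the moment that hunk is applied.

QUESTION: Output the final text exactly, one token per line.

Answer: ntff
bwqhn
cysd
tyw

Derivation:
Hunk 1: at line 1 remove [atmea,bpcsv] add [jvinz,cfky] -> 6 lines: ntff qtl jvinz cfky cysd tyw
Hunk 2: at line 2 remove [cfky] add [bfv] -> 6 lines: ntff qtl jvinz bfv cysd tyw
Hunk 3: at line 1 remove [qtl,jvinz,bfv] add [bwqhn] -> 4 lines: ntff bwqhn cysd tyw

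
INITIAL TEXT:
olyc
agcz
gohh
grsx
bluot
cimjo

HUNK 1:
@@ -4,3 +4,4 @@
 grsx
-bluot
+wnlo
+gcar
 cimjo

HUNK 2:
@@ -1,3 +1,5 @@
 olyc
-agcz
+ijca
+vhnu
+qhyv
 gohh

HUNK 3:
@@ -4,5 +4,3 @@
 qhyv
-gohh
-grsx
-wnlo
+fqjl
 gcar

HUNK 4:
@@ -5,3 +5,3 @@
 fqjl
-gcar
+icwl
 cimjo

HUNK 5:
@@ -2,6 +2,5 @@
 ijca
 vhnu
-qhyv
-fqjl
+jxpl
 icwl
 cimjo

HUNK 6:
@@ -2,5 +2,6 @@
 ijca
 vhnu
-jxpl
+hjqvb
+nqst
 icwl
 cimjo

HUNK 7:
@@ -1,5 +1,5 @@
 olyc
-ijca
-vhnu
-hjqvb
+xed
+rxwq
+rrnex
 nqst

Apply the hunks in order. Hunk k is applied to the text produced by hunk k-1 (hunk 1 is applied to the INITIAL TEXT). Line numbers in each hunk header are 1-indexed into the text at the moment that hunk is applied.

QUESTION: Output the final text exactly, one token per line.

Answer: olyc
xed
rxwq
rrnex
nqst
icwl
cimjo

Derivation:
Hunk 1: at line 4 remove [bluot] add [wnlo,gcar] -> 7 lines: olyc agcz gohh grsx wnlo gcar cimjo
Hunk 2: at line 1 remove [agcz] add [ijca,vhnu,qhyv] -> 9 lines: olyc ijca vhnu qhyv gohh grsx wnlo gcar cimjo
Hunk 3: at line 4 remove [gohh,grsx,wnlo] add [fqjl] -> 7 lines: olyc ijca vhnu qhyv fqjl gcar cimjo
Hunk 4: at line 5 remove [gcar] add [icwl] -> 7 lines: olyc ijca vhnu qhyv fqjl icwl cimjo
Hunk 5: at line 2 remove [qhyv,fqjl] add [jxpl] -> 6 lines: olyc ijca vhnu jxpl icwl cimjo
Hunk 6: at line 2 remove [jxpl] add [hjqvb,nqst] -> 7 lines: olyc ijca vhnu hjqvb nqst icwl cimjo
Hunk 7: at line 1 remove [ijca,vhnu,hjqvb] add [xed,rxwq,rrnex] -> 7 lines: olyc xed rxwq rrnex nqst icwl cimjo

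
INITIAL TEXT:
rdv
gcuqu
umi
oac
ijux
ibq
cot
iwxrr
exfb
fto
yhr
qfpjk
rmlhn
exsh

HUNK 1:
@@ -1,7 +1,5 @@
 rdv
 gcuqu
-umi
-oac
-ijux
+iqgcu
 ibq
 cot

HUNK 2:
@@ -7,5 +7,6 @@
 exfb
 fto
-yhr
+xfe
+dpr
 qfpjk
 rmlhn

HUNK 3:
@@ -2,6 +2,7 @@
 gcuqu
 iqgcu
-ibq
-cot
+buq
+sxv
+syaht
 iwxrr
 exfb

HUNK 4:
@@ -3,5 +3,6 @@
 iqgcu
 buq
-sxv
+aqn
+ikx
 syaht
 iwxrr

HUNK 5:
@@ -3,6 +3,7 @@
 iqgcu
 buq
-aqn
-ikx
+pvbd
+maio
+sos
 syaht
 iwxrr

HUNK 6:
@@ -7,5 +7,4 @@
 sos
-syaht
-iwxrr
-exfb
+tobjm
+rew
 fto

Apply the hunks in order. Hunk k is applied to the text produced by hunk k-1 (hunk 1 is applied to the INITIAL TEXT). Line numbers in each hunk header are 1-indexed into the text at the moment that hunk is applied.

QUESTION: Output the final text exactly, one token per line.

Hunk 1: at line 1 remove [umi,oac,ijux] add [iqgcu] -> 12 lines: rdv gcuqu iqgcu ibq cot iwxrr exfb fto yhr qfpjk rmlhn exsh
Hunk 2: at line 7 remove [yhr] add [xfe,dpr] -> 13 lines: rdv gcuqu iqgcu ibq cot iwxrr exfb fto xfe dpr qfpjk rmlhn exsh
Hunk 3: at line 2 remove [ibq,cot] add [buq,sxv,syaht] -> 14 lines: rdv gcuqu iqgcu buq sxv syaht iwxrr exfb fto xfe dpr qfpjk rmlhn exsh
Hunk 4: at line 3 remove [sxv] add [aqn,ikx] -> 15 lines: rdv gcuqu iqgcu buq aqn ikx syaht iwxrr exfb fto xfe dpr qfpjk rmlhn exsh
Hunk 5: at line 3 remove [aqn,ikx] add [pvbd,maio,sos] -> 16 lines: rdv gcuqu iqgcu buq pvbd maio sos syaht iwxrr exfb fto xfe dpr qfpjk rmlhn exsh
Hunk 6: at line 7 remove [syaht,iwxrr,exfb] add [tobjm,rew] -> 15 lines: rdv gcuqu iqgcu buq pvbd maio sos tobjm rew fto xfe dpr qfpjk rmlhn exsh

Answer: rdv
gcuqu
iqgcu
buq
pvbd
maio
sos
tobjm
rew
fto
xfe
dpr
qfpjk
rmlhn
exsh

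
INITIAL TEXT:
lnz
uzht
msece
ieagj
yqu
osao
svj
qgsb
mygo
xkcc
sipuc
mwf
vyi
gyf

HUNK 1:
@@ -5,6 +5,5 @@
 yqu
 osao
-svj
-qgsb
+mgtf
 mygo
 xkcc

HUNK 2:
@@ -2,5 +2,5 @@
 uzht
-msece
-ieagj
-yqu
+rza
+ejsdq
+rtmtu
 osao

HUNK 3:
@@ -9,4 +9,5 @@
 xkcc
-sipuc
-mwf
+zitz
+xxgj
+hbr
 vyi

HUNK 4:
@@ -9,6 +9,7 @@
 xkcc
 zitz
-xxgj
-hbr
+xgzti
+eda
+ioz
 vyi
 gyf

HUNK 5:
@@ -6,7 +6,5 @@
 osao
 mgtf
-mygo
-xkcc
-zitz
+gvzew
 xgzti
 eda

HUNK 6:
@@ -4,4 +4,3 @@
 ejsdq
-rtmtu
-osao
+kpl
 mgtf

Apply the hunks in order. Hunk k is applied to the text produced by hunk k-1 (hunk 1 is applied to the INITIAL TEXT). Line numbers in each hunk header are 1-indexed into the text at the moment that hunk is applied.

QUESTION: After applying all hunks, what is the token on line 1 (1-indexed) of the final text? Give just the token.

Hunk 1: at line 5 remove [svj,qgsb] add [mgtf] -> 13 lines: lnz uzht msece ieagj yqu osao mgtf mygo xkcc sipuc mwf vyi gyf
Hunk 2: at line 2 remove [msece,ieagj,yqu] add [rza,ejsdq,rtmtu] -> 13 lines: lnz uzht rza ejsdq rtmtu osao mgtf mygo xkcc sipuc mwf vyi gyf
Hunk 3: at line 9 remove [sipuc,mwf] add [zitz,xxgj,hbr] -> 14 lines: lnz uzht rza ejsdq rtmtu osao mgtf mygo xkcc zitz xxgj hbr vyi gyf
Hunk 4: at line 9 remove [xxgj,hbr] add [xgzti,eda,ioz] -> 15 lines: lnz uzht rza ejsdq rtmtu osao mgtf mygo xkcc zitz xgzti eda ioz vyi gyf
Hunk 5: at line 6 remove [mygo,xkcc,zitz] add [gvzew] -> 13 lines: lnz uzht rza ejsdq rtmtu osao mgtf gvzew xgzti eda ioz vyi gyf
Hunk 6: at line 4 remove [rtmtu,osao] add [kpl] -> 12 lines: lnz uzht rza ejsdq kpl mgtf gvzew xgzti eda ioz vyi gyf
Final line 1: lnz

Answer: lnz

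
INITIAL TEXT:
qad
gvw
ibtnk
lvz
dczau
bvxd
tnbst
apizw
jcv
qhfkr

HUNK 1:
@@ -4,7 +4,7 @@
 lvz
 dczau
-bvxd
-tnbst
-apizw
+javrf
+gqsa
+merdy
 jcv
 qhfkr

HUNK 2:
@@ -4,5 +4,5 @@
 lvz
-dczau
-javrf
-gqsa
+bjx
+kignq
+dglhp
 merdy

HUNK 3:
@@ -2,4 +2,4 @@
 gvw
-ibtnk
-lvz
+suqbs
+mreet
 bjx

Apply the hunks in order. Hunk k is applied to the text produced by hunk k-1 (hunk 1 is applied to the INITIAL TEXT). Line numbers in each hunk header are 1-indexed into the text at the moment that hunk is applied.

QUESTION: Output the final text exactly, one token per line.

Answer: qad
gvw
suqbs
mreet
bjx
kignq
dglhp
merdy
jcv
qhfkr

Derivation:
Hunk 1: at line 4 remove [bvxd,tnbst,apizw] add [javrf,gqsa,merdy] -> 10 lines: qad gvw ibtnk lvz dczau javrf gqsa merdy jcv qhfkr
Hunk 2: at line 4 remove [dczau,javrf,gqsa] add [bjx,kignq,dglhp] -> 10 lines: qad gvw ibtnk lvz bjx kignq dglhp merdy jcv qhfkr
Hunk 3: at line 2 remove [ibtnk,lvz] add [suqbs,mreet] -> 10 lines: qad gvw suqbs mreet bjx kignq dglhp merdy jcv qhfkr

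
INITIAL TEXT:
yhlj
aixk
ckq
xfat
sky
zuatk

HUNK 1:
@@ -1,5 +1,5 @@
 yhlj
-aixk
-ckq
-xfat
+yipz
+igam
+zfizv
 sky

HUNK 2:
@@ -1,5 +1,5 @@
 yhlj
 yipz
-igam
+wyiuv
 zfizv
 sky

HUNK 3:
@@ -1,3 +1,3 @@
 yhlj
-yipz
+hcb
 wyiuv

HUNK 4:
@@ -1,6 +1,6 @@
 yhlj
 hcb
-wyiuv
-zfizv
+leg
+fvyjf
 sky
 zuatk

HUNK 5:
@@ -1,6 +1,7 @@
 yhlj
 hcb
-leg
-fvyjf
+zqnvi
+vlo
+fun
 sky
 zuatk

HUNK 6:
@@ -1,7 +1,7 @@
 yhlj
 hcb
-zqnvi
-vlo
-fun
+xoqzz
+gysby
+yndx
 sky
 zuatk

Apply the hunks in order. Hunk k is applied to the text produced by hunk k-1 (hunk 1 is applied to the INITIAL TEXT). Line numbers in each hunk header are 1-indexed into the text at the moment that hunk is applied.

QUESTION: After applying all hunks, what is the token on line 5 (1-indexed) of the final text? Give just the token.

Hunk 1: at line 1 remove [aixk,ckq,xfat] add [yipz,igam,zfizv] -> 6 lines: yhlj yipz igam zfizv sky zuatk
Hunk 2: at line 1 remove [igam] add [wyiuv] -> 6 lines: yhlj yipz wyiuv zfizv sky zuatk
Hunk 3: at line 1 remove [yipz] add [hcb] -> 6 lines: yhlj hcb wyiuv zfizv sky zuatk
Hunk 4: at line 1 remove [wyiuv,zfizv] add [leg,fvyjf] -> 6 lines: yhlj hcb leg fvyjf sky zuatk
Hunk 5: at line 1 remove [leg,fvyjf] add [zqnvi,vlo,fun] -> 7 lines: yhlj hcb zqnvi vlo fun sky zuatk
Hunk 6: at line 1 remove [zqnvi,vlo,fun] add [xoqzz,gysby,yndx] -> 7 lines: yhlj hcb xoqzz gysby yndx sky zuatk
Final line 5: yndx

Answer: yndx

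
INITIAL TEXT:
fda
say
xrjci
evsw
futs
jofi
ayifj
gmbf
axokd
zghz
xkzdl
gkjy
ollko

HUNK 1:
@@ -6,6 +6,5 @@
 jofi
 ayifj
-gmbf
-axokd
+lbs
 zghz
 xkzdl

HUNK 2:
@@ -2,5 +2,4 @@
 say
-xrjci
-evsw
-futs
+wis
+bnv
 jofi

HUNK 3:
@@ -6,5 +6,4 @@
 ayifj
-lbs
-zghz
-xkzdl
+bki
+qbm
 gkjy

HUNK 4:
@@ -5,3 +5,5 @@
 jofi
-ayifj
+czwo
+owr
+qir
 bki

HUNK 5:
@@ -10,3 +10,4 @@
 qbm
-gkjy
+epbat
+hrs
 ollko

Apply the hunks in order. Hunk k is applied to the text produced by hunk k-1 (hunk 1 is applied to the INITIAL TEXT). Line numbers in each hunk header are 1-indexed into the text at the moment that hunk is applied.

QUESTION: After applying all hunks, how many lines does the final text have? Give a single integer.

Hunk 1: at line 6 remove [gmbf,axokd] add [lbs] -> 12 lines: fda say xrjci evsw futs jofi ayifj lbs zghz xkzdl gkjy ollko
Hunk 2: at line 2 remove [xrjci,evsw,futs] add [wis,bnv] -> 11 lines: fda say wis bnv jofi ayifj lbs zghz xkzdl gkjy ollko
Hunk 3: at line 6 remove [lbs,zghz,xkzdl] add [bki,qbm] -> 10 lines: fda say wis bnv jofi ayifj bki qbm gkjy ollko
Hunk 4: at line 5 remove [ayifj] add [czwo,owr,qir] -> 12 lines: fda say wis bnv jofi czwo owr qir bki qbm gkjy ollko
Hunk 5: at line 10 remove [gkjy] add [epbat,hrs] -> 13 lines: fda say wis bnv jofi czwo owr qir bki qbm epbat hrs ollko
Final line count: 13

Answer: 13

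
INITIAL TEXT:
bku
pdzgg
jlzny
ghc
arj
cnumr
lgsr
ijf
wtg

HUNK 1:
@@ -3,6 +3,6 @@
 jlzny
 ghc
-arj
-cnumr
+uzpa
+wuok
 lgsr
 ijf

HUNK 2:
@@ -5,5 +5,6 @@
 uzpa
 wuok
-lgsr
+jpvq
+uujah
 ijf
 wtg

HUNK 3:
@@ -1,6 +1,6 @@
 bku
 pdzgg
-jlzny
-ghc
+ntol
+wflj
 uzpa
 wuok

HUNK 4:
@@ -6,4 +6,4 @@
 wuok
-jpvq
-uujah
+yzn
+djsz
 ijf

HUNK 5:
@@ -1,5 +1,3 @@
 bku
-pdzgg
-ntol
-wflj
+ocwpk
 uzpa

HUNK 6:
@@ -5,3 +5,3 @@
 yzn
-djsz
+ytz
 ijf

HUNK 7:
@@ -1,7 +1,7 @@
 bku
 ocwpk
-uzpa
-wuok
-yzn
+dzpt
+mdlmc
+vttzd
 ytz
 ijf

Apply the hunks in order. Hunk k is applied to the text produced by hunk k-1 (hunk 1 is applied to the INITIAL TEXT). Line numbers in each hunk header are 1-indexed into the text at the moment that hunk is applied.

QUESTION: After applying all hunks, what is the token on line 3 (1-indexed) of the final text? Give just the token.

Hunk 1: at line 3 remove [arj,cnumr] add [uzpa,wuok] -> 9 lines: bku pdzgg jlzny ghc uzpa wuok lgsr ijf wtg
Hunk 2: at line 5 remove [lgsr] add [jpvq,uujah] -> 10 lines: bku pdzgg jlzny ghc uzpa wuok jpvq uujah ijf wtg
Hunk 3: at line 1 remove [jlzny,ghc] add [ntol,wflj] -> 10 lines: bku pdzgg ntol wflj uzpa wuok jpvq uujah ijf wtg
Hunk 4: at line 6 remove [jpvq,uujah] add [yzn,djsz] -> 10 lines: bku pdzgg ntol wflj uzpa wuok yzn djsz ijf wtg
Hunk 5: at line 1 remove [pdzgg,ntol,wflj] add [ocwpk] -> 8 lines: bku ocwpk uzpa wuok yzn djsz ijf wtg
Hunk 6: at line 5 remove [djsz] add [ytz] -> 8 lines: bku ocwpk uzpa wuok yzn ytz ijf wtg
Hunk 7: at line 1 remove [uzpa,wuok,yzn] add [dzpt,mdlmc,vttzd] -> 8 lines: bku ocwpk dzpt mdlmc vttzd ytz ijf wtg
Final line 3: dzpt

Answer: dzpt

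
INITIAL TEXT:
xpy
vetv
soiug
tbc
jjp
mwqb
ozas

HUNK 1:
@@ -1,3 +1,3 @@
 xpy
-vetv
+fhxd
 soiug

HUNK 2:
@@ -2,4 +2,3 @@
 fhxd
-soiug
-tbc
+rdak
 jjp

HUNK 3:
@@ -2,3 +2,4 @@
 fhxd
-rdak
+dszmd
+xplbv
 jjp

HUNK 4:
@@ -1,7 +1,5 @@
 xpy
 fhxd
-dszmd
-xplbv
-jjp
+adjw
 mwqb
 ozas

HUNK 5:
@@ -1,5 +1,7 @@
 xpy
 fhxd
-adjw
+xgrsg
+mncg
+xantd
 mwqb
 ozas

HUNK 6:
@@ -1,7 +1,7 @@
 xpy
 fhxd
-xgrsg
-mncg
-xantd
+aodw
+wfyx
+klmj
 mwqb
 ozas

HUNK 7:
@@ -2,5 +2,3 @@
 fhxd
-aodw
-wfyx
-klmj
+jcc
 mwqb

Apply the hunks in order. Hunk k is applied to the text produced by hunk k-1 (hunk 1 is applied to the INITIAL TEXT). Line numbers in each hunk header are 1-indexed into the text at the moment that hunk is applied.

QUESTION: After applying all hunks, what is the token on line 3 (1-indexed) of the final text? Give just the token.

Hunk 1: at line 1 remove [vetv] add [fhxd] -> 7 lines: xpy fhxd soiug tbc jjp mwqb ozas
Hunk 2: at line 2 remove [soiug,tbc] add [rdak] -> 6 lines: xpy fhxd rdak jjp mwqb ozas
Hunk 3: at line 2 remove [rdak] add [dszmd,xplbv] -> 7 lines: xpy fhxd dszmd xplbv jjp mwqb ozas
Hunk 4: at line 1 remove [dszmd,xplbv,jjp] add [adjw] -> 5 lines: xpy fhxd adjw mwqb ozas
Hunk 5: at line 1 remove [adjw] add [xgrsg,mncg,xantd] -> 7 lines: xpy fhxd xgrsg mncg xantd mwqb ozas
Hunk 6: at line 1 remove [xgrsg,mncg,xantd] add [aodw,wfyx,klmj] -> 7 lines: xpy fhxd aodw wfyx klmj mwqb ozas
Hunk 7: at line 2 remove [aodw,wfyx,klmj] add [jcc] -> 5 lines: xpy fhxd jcc mwqb ozas
Final line 3: jcc

Answer: jcc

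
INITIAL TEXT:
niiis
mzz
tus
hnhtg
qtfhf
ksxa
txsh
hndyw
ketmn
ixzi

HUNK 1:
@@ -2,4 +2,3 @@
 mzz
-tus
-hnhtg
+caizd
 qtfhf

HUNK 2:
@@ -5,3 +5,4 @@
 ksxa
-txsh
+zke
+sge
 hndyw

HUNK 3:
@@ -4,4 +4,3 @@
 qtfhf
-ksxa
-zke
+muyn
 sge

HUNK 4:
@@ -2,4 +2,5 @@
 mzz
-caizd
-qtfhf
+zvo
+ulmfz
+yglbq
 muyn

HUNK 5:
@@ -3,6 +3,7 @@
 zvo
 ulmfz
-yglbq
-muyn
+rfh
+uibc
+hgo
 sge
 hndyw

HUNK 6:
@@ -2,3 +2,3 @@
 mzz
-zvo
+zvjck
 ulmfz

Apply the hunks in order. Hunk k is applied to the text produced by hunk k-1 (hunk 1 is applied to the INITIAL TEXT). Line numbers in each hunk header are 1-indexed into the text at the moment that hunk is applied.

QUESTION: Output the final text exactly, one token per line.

Answer: niiis
mzz
zvjck
ulmfz
rfh
uibc
hgo
sge
hndyw
ketmn
ixzi

Derivation:
Hunk 1: at line 2 remove [tus,hnhtg] add [caizd] -> 9 lines: niiis mzz caizd qtfhf ksxa txsh hndyw ketmn ixzi
Hunk 2: at line 5 remove [txsh] add [zke,sge] -> 10 lines: niiis mzz caizd qtfhf ksxa zke sge hndyw ketmn ixzi
Hunk 3: at line 4 remove [ksxa,zke] add [muyn] -> 9 lines: niiis mzz caizd qtfhf muyn sge hndyw ketmn ixzi
Hunk 4: at line 2 remove [caizd,qtfhf] add [zvo,ulmfz,yglbq] -> 10 lines: niiis mzz zvo ulmfz yglbq muyn sge hndyw ketmn ixzi
Hunk 5: at line 3 remove [yglbq,muyn] add [rfh,uibc,hgo] -> 11 lines: niiis mzz zvo ulmfz rfh uibc hgo sge hndyw ketmn ixzi
Hunk 6: at line 2 remove [zvo] add [zvjck] -> 11 lines: niiis mzz zvjck ulmfz rfh uibc hgo sge hndyw ketmn ixzi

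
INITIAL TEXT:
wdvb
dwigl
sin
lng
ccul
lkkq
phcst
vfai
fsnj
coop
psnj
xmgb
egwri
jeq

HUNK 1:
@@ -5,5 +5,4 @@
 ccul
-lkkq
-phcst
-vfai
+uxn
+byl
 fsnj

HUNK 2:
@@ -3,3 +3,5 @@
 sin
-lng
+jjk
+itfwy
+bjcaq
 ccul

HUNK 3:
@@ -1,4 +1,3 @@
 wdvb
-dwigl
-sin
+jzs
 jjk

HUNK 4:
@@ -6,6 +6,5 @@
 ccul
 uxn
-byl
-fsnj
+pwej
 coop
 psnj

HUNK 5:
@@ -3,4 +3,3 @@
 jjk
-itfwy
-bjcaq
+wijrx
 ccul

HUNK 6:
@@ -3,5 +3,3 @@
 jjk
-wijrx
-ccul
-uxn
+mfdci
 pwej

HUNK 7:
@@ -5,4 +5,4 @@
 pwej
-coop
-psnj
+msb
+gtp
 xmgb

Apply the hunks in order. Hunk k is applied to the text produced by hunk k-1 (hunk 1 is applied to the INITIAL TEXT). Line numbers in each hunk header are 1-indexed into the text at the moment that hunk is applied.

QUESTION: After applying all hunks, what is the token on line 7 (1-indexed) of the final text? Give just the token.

Answer: gtp

Derivation:
Hunk 1: at line 5 remove [lkkq,phcst,vfai] add [uxn,byl] -> 13 lines: wdvb dwigl sin lng ccul uxn byl fsnj coop psnj xmgb egwri jeq
Hunk 2: at line 3 remove [lng] add [jjk,itfwy,bjcaq] -> 15 lines: wdvb dwigl sin jjk itfwy bjcaq ccul uxn byl fsnj coop psnj xmgb egwri jeq
Hunk 3: at line 1 remove [dwigl,sin] add [jzs] -> 14 lines: wdvb jzs jjk itfwy bjcaq ccul uxn byl fsnj coop psnj xmgb egwri jeq
Hunk 4: at line 6 remove [byl,fsnj] add [pwej] -> 13 lines: wdvb jzs jjk itfwy bjcaq ccul uxn pwej coop psnj xmgb egwri jeq
Hunk 5: at line 3 remove [itfwy,bjcaq] add [wijrx] -> 12 lines: wdvb jzs jjk wijrx ccul uxn pwej coop psnj xmgb egwri jeq
Hunk 6: at line 3 remove [wijrx,ccul,uxn] add [mfdci] -> 10 lines: wdvb jzs jjk mfdci pwej coop psnj xmgb egwri jeq
Hunk 7: at line 5 remove [coop,psnj] add [msb,gtp] -> 10 lines: wdvb jzs jjk mfdci pwej msb gtp xmgb egwri jeq
Final line 7: gtp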